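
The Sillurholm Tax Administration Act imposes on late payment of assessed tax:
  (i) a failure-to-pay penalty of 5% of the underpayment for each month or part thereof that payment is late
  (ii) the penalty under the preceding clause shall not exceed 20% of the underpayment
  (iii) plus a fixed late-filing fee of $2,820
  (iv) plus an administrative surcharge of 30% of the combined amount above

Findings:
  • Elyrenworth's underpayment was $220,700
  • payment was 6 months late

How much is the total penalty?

Accrued rate: 5% × 6 = 30%, capped at 20% → 20%
Failure-to-pay penalty: 20% of $220,700 = $44,140
Penalty before surcharge: $44,140 + $2,820 = $46,960
Administrative surcharge: 30% of $46,960 = $14,088
Total penalty: $46,960 + $14,088 = $61,048

$61,048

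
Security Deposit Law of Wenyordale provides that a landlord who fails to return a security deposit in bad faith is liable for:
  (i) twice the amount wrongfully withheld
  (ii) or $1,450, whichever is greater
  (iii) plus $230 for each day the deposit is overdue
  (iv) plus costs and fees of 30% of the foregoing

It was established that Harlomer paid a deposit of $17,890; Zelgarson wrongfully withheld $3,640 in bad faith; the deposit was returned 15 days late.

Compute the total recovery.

Recovery: $13,949

Doubled: 2 × $3,640 = $7,280
Minimum $1,450: $7,280 meets the minimum, no increase.
Late-return penalty: 15 × $230 = $3,450
Damages plus late penalty: $7,280 + $3,450 = $10,730
Costs and fees: 30% of $10,730 = $3,219
Total recovery: $10,730 + $3,219 = $13,949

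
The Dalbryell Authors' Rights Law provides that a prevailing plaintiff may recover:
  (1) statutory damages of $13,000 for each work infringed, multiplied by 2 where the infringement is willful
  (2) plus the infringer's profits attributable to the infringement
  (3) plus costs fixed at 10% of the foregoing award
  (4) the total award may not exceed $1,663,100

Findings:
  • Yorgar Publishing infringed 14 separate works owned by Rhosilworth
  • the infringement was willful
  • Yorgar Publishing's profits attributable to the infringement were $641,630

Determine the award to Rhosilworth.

Statutory damages: 14 × $13,000 = $182,000
Doubled: 2 × $182,000 = $364,000
Combined award: $364,000 + $641,630 = $1,005,630
Costs: 10% of $1,005,630 = $100,563
Award plus costs: $1,005,630 + $100,563 = $1,106,193
Cap at $1,663,100: $1,106,193 is within the cap, no reduction.

$1,106,193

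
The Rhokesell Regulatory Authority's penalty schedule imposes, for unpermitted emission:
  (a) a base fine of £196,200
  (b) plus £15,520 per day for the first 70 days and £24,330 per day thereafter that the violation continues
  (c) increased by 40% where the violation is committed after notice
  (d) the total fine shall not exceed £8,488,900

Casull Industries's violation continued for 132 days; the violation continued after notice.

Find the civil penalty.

£3,907,484

First 70 days: 70 × £15,520 = £1,086,400
Remaining days: (132 − 70) × £24,330 = £1,508,460
Per-day component: £1,086,400 + £1,508,460 = £2,594,860
Base plus per-day: £196,200 + £2,594,860 = £2,791,060
Enhancement: 40% of £2,791,060 = £1,116,424
Enhanced fine: £2,791,060 + £1,116,424 = £3,907,484
Cap at £8,488,900: £3,907,484 is within the cap, no reduction.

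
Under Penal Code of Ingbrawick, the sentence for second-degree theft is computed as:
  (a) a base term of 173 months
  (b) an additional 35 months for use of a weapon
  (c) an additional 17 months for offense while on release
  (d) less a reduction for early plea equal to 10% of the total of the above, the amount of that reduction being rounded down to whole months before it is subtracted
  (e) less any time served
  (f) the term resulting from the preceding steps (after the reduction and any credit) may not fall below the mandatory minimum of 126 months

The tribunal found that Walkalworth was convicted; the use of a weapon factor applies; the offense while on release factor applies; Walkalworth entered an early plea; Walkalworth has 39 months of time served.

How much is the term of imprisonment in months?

Sentence: 164 months

Use of a weapon enhancement: +35 months
Offense while on release enhancement: +17 months
Adjusted term: 173 months + 35 months + 17 months = 225 months
Early plea reduction: 10% of 225 months = 22 months (rounded down)
After reduction: 225 − 22 = 203 months
Less time served: 203 months − 39 months = 164 months
Minimum 126 months: 164 months meets the minimum, no increase.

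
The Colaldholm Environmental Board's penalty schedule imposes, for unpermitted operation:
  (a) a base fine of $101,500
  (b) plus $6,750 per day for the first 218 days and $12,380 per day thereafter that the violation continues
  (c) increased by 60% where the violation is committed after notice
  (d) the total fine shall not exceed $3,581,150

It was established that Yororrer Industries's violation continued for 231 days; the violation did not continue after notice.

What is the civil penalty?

$1,733,940

First 218 days: 218 × $6,750 = $1,471,500
Remaining days: (231 − 218) × $12,380 = $160,940
Per-day component: $1,471,500 + $160,940 = $1,632,440
Base plus per-day: $101,500 + $1,632,440 = $1,733,940
The violation did not continue after notice: no 60% increase.
Cap at $3,581,150: $1,733,940 is within the cap, no reduction.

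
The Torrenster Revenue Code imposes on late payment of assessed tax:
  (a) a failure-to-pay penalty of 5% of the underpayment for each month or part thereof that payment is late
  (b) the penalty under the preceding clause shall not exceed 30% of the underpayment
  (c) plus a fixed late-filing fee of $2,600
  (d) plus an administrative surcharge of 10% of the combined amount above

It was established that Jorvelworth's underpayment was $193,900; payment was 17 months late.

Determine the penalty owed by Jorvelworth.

Accrued rate: 5% × 17 = 85%, capped at 30% → 30%
Failure-to-pay penalty: 30% of $193,900 = $58,170
Penalty before surcharge: $58,170 + $2,600 = $60,770
Administrative surcharge: 10% of $60,770 = $6,077
Total penalty: $60,770 + $6,077 = $66,847

Penalty: $66,847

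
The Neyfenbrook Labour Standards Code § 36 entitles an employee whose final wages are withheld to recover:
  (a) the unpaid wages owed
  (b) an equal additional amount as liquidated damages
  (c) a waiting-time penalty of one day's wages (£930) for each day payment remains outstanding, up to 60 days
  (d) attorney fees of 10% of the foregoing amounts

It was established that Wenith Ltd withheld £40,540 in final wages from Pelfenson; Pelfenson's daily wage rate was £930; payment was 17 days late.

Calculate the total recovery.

Liquidated damages (equal amount): £40,540
Penalty days: min(17, 60) = 17
Waiting-time penalty: 17 × £930 = £15,810
Subtotal: £40,540 + £40,540 + £15,810 = £96,890
Attorney fees: 10% of £96,890 = £9,689
Total award: £96,890 + £9,689 = £106,579

£106,579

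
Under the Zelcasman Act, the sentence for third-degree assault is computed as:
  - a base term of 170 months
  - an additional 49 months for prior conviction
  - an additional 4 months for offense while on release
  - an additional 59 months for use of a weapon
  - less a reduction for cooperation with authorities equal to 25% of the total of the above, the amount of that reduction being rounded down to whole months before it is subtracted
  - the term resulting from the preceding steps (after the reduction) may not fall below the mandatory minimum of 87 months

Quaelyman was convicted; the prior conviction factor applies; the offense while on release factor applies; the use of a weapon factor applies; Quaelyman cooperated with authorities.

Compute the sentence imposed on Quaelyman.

212 months

Prior conviction enhancement: +49 months
Offense while on release enhancement: +4 months
Use of a weapon enhancement: +59 months
Adjusted term: 170 months + 49 months + 4 months + 59 months = 282 months
Cooperation with authorities reduction: 25% of 282 months = 70 months (rounded down)
After reduction: 282 − 70 = 212 months
Minimum 87 months: 212 months meets the minimum, no increase.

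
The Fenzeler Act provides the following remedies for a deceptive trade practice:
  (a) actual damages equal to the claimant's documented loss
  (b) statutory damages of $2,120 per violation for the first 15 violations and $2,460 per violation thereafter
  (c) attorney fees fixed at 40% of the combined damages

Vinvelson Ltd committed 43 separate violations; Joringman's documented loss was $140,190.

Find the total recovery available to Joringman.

$337,218

First 15 violations: 15 × $2,120 = $31,800
Remaining violations: (43 − 15) × $2,460 = $68,880
Statutory damages: $31,800 + $68,880 = $100,680
Combined damages: $140,190 + $100,680 = $240,870
Attorney fees: 40% of $240,870 = $96,348
Total recovery: $240,870 + $96,348 = $337,218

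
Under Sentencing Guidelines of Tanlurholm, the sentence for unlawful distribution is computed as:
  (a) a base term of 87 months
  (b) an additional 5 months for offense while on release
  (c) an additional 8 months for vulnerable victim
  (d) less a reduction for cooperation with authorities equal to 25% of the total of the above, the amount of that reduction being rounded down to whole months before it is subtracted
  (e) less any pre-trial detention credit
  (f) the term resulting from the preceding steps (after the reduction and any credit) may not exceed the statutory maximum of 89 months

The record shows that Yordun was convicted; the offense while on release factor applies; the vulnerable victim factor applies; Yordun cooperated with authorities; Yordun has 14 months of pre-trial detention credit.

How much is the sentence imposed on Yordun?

Offense while on release enhancement: +5 months
Vulnerable victim enhancement: +8 months
Adjusted term: 87 months + 5 months + 8 months = 100 months
Cooperation with authorities reduction: 25% of 100 months = 25 months (rounded down)
After reduction: 100 − 25 = 75 months
Less pre-trial detention credit: 75 months − 14 months = 61 months
Cap at 89 months: 61 months is within the cap, no reduction.

61 months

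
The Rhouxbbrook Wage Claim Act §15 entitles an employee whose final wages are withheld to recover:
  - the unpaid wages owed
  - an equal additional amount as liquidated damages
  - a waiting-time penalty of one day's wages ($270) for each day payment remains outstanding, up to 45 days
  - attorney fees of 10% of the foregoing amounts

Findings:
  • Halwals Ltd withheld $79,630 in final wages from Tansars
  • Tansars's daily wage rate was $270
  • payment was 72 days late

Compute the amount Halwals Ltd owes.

Liquidated damages (equal amount): $79,630
Penalty days: min(72, 45) = 45
Waiting-time penalty: 45 × $270 = $12,150
Subtotal: $79,630 + $79,630 + $12,150 = $171,410
Attorney fees: 10% of $171,410 = $17,141
Total award: $171,410 + $17,141 = $188,551

$188,551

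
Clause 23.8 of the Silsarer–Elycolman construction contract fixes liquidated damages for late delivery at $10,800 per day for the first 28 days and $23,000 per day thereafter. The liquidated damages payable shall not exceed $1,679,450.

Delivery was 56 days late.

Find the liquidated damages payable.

$946,400

First 28 days: 28 × $10,800 = $302,400
Remaining days: (56 − 28) × $23,000 = $644,000
Accrued per-day damages: $302,400 + $644,000 = $946,400
Cap at $1,679,450: $946,400 is within the cap, no reduction.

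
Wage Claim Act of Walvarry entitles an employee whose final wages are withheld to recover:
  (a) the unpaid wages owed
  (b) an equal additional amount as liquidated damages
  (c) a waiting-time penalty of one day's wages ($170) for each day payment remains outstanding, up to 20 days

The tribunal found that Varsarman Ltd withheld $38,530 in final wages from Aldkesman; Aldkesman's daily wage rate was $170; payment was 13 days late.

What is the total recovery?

Liquidated damages (equal amount): $38,530
Penalty days: min(13, 20) = 13
Waiting-time penalty: 13 × $170 = $2,210
Total award: $38,530 + $38,530 + $2,210 = $79,270

$79,270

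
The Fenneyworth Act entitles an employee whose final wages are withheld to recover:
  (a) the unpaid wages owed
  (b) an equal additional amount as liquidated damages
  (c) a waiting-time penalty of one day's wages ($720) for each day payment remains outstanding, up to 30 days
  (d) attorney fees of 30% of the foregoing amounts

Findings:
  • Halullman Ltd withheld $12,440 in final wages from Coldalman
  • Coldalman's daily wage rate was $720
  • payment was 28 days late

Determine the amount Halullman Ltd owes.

Total award: $58,552

Liquidated damages (equal amount): $12,440
Penalty days: min(28, 30) = 28
Waiting-time penalty: 28 × $720 = $20,160
Subtotal: $12,440 + $12,440 + $20,160 = $45,040
Attorney fees: 30% of $45,040 = $13,512
Total award: $45,040 + $13,512 = $58,552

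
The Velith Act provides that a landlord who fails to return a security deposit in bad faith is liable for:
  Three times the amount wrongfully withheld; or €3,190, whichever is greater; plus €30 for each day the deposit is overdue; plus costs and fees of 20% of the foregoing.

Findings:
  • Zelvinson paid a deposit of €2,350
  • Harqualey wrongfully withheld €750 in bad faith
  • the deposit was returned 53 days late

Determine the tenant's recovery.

Trebled: 3 × €750 = €2,250
Minimum €3,190: €2,250 is below the minimum → €3,190
Late-return penalty: 53 × €30 = €1,590
Damages plus late penalty: €3,190 + €1,590 = €4,780
Costs and fees: 20% of €4,780 = €956
Total recovery: €4,780 + €956 = €5,736

€5,736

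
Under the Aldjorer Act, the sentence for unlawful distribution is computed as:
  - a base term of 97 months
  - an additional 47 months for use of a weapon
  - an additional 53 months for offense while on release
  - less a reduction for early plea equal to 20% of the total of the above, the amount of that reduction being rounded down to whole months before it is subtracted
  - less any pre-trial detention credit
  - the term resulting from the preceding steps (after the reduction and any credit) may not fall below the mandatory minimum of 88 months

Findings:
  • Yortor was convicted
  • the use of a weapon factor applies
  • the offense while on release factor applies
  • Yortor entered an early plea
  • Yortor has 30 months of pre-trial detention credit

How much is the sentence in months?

128 months

Use of a weapon enhancement: +47 months
Offense while on release enhancement: +53 months
Adjusted term: 97 months + 47 months + 53 months = 197 months
Early plea reduction: 20% of 197 months = 39 months (rounded down)
After reduction: 197 − 39 = 158 months
Less pre-trial detention credit: 158 months − 30 months = 128 months
Minimum 88 months: 128 months meets the minimum, no increase.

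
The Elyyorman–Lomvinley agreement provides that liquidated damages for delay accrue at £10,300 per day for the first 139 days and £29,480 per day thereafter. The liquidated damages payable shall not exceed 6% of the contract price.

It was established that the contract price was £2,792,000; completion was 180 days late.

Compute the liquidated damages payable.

£167,520

First 139 days: 139 × £10,300 = £1,431,700
Remaining days: (180 − 139) × £29,480 = £1,208,680
Accrued per-day damages: £1,431,700 + £1,208,680 = £2,640,380
Cap: 6% of £2,792,000 = £167,520
Cap at £167,520: £2,640,380 exceeds the cap → £167,520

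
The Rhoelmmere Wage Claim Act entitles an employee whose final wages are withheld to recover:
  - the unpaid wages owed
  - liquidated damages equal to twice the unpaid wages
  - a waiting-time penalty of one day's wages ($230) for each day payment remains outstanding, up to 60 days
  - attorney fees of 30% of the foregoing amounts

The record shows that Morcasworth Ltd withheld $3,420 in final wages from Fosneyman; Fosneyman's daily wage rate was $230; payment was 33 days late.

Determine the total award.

Doubled: 2 × $3,420 = $6,840
Penalty days: min(33, 60) = 33
Waiting-time penalty: 33 × $230 = $7,590
Subtotal: $3,420 + $6,840 + $7,590 = $17,850
Attorney fees: 30% of $17,850 = $5,355
Total award: $17,850 + $5,355 = $23,205

$23,205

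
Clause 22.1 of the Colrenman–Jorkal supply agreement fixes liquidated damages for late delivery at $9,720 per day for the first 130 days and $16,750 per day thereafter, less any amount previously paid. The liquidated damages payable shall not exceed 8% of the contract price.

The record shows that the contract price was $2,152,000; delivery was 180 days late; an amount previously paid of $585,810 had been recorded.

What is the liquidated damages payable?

$172,160

First 130 days: 130 × $9,720 = $1,263,600
Remaining days: (180 − 130) × $16,750 = $837,500
Accrued per-day damages: $1,263,600 + $837,500 = $2,101,100
Less amount previously paid: $2,101,100 − $585,810 = $1,515,290
Cap: 8% of $2,152,000 = $172,160
Cap at $172,160: $1,515,290 exceeds the cap → $172,160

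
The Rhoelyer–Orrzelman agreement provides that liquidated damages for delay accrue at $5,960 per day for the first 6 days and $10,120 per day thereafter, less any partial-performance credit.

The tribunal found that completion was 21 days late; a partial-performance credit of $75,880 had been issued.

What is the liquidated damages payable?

$111,680

First 6 days: 6 × $5,960 = $35,760
Remaining days: (21 − 6) × $10,120 = $151,800
Accrued per-day damages: $35,760 + $151,800 = $187,560
Less partial-performance credit: $187,560 − $75,880 = $111,680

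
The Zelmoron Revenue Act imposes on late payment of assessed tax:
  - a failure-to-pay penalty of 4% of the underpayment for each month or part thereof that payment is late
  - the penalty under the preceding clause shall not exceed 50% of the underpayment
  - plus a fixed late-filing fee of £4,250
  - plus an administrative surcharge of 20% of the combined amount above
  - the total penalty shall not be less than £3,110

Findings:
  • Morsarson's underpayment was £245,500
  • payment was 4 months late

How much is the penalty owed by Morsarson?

Accrued rate: 4% × 4 = 16%, capped at 50% → 16%
Failure-to-pay penalty: 16% of £245,500 = £39,280
Penalty before surcharge: £39,280 + £4,250 = £43,530
Administrative surcharge: 20% of £43,530 = £8,706
Total penalty: £43,530 + £8,706 = £52,236
Minimum £3,110: £52,236 meets the minimum, no increase.

£52,236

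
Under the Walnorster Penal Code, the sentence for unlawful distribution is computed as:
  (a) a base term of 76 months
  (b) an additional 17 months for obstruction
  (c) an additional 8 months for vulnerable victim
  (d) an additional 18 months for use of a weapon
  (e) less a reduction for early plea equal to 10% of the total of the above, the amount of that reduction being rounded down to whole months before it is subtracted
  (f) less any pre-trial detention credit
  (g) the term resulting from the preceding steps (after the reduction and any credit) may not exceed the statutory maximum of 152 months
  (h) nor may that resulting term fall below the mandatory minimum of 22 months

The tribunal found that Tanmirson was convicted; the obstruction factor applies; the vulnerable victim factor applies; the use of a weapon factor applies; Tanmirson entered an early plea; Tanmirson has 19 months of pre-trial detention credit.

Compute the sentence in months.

Obstruction enhancement: +17 months
Vulnerable victim enhancement: +8 months
Use of a weapon enhancement: +18 months
Adjusted term: 76 months + 17 months + 8 months + 18 months = 119 months
Early plea reduction: 10% of 119 months = 11 months (rounded down)
After reduction: 119 − 11 = 108 months
Less pre-trial detention credit: 108 months − 19 months = 89 months
Cap at 152 months: 89 months is within the cap, no reduction.
Minimum 22 months: 89 months meets the minimum, no increase.

89 months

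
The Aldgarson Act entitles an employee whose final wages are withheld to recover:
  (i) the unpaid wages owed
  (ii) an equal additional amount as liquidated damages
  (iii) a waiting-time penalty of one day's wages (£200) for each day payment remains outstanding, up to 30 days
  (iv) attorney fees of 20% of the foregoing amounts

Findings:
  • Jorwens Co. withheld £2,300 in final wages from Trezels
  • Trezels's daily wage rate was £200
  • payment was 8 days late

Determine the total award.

Liquidated damages (equal amount): £2,300
Penalty days: min(8, 30) = 8
Waiting-time penalty: 8 × £200 = £1,600
Subtotal: £2,300 + £2,300 + £1,600 = £6,200
Attorney fees: 20% of £6,200 = £1,240
Total award: £6,200 + £1,240 = £7,440

£7,440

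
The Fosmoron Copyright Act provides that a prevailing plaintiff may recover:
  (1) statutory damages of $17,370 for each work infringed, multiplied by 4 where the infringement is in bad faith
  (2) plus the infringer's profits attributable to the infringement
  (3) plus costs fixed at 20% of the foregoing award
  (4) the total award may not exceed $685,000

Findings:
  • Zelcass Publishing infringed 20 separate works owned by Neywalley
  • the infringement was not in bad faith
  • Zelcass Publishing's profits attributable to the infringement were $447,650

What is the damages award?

Statutory damages: 20 × $17,370 = $347,400
Infringement not in bad faith: no ×4 enhancement.
Combined award: $347,400 + $447,650 = $795,050
Costs: 20% of $795,050 = $159,010
Award plus costs: $795,050 + $159,010 = $954,060
Cap at $685,000: $954,060 exceeds the cap → $685,000

$685,000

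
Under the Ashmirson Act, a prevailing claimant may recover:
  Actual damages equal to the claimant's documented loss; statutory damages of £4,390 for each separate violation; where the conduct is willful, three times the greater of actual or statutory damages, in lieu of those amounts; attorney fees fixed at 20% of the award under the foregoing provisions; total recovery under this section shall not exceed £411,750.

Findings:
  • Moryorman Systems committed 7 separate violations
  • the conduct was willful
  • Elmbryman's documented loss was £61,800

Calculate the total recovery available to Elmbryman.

£222,480

Statutory damages: 7 × £4,390 = £30,730
Greater of actual damages (£61,800) or statutory damages (£30,730): £61,800
Trebled: 3 × £61,800 = £185,400
Attorney fees: 20% of £185,400 = £37,080
Total before cap: £185,400 + £37,080 = £222,480
Cap at £411,750: £222,480 is within the cap, no reduction.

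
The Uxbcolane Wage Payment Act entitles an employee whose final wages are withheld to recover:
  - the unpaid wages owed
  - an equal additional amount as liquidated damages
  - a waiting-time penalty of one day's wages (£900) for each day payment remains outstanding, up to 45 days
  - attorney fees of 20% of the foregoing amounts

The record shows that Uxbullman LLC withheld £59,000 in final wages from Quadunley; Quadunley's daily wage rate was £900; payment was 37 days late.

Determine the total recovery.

Total award: £181,560

Liquidated damages (equal amount): £59,000
Penalty days: min(37, 45) = 37
Waiting-time penalty: 37 × £900 = £33,300
Subtotal: £59,000 + £59,000 + £33,300 = £151,300
Attorney fees: 20% of £151,300 = £30,260
Total award: £151,300 + £30,260 = £181,560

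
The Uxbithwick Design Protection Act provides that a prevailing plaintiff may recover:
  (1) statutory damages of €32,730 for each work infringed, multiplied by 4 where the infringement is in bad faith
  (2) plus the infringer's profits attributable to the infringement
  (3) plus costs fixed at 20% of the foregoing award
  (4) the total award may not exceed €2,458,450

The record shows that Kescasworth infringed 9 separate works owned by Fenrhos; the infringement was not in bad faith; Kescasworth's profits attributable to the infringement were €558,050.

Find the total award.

€1,023,144

Statutory damages: 9 × €32,730 = €294,570
Infringement not in bad faith: no ×4 enhancement.
Combined award: €294,570 + €558,050 = €852,620
Costs: 20% of €852,620 = €170,524
Award plus costs: €852,620 + €170,524 = €1,023,144
Cap at €2,458,450: €1,023,144 is within the cap, no reduction.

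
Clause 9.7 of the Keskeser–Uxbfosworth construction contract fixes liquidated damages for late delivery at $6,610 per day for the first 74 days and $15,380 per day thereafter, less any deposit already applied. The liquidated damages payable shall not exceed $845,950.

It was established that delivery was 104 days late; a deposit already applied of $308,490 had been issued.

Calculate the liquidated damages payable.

First 74 days: 74 × $6,610 = $489,140
Remaining days: (104 − 74) × $15,380 = $461,400
Accrued per-day damages: $489,140 + $461,400 = $950,540
Less deposit already applied: $950,540 − $308,490 = $642,050
Cap at $845,950: $642,050 is within the cap, no reduction.

$642,050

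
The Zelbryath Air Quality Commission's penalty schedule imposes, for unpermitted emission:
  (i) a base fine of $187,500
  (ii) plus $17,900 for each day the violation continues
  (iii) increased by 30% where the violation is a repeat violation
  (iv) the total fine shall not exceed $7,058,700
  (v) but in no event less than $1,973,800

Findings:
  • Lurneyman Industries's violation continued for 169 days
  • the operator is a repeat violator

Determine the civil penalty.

$4,176,380

Per-day component: 169 × $17,900 = $3,025,100
Base plus per-day: $187,500 + $3,025,100 = $3,212,600
Enhancement: 30% of $3,212,600 = $963,780
Enhanced fine: $3,212,600 + $963,780 = $4,176,380
Cap at $7,058,700: $4,176,380 is within the cap, no reduction.
Minimum $1,973,800: $4,176,380 meets the minimum, no increase.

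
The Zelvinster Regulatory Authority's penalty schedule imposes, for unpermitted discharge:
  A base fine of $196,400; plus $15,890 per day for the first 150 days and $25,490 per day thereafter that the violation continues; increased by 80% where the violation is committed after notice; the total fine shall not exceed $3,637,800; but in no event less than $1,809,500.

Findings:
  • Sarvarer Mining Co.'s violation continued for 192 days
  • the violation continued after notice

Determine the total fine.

First 150 days: 150 × $15,890 = $2,383,500
Remaining days: (192 − 150) × $25,490 = $1,070,580
Per-day component: $2,383,500 + $1,070,580 = $3,454,080
Base plus per-day: $196,400 + $3,454,080 = $3,650,480
Enhancement: 80% of $3,650,480 = $2,920,384
Enhanced fine: $3,650,480 + $2,920,384 = $6,570,864
Cap at $3,637,800: $6,570,864 exceeds the cap → $3,637,800
Minimum $1,809,500: $3,637,800 meets the minimum, no increase.

Civil penalty: $3,637,800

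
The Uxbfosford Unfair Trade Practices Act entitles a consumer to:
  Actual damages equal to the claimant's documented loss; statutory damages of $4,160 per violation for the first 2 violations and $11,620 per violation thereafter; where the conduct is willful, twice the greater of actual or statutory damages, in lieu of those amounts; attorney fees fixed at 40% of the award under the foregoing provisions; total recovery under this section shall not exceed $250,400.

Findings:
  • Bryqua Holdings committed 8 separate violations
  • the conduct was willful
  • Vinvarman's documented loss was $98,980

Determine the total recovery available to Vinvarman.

First 2 violations: 2 × $4,160 = $8,320
Remaining violations: (8 − 2) × $11,620 = $69,720
Statutory damages: $8,320 + $69,720 = $78,040
Greater of actual damages ($98,980) or statutory damages ($78,040): $98,980
Doubled: 2 × $98,980 = $197,960
Attorney fees: 40% of $197,960 = $79,184
Total before cap: $197,960 + $79,184 = $277,144
Cap at $250,400: $277,144 exceeds the cap → $250,400

Total recovery: $250,400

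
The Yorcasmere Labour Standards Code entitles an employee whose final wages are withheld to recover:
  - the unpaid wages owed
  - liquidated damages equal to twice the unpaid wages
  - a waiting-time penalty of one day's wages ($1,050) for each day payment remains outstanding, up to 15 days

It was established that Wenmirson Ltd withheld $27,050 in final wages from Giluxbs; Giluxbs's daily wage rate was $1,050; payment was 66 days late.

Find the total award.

Doubled: 2 × $27,050 = $54,100
Penalty days: min(66, 15) = 15
Waiting-time penalty: 15 × $1,050 = $15,750
Total award: $27,050 + $54,100 + $15,750 = $96,900

Total award: $96,900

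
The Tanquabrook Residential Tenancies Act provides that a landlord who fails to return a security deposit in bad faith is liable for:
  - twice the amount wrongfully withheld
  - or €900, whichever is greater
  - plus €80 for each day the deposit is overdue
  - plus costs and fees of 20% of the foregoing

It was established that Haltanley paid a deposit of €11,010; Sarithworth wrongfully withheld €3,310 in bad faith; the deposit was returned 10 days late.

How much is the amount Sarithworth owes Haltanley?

Doubled: 2 × €3,310 = €6,620
Minimum €900: €6,620 meets the minimum, no increase.
Late-return penalty: 10 × €80 = €800
Damages plus late penalty: €6,620 + €800 = €7,420
Costs and fees: 20% of €7,420 = €1,484
Total recovery: €7,420 + €1,484 = €8,904

Recovery: €8,904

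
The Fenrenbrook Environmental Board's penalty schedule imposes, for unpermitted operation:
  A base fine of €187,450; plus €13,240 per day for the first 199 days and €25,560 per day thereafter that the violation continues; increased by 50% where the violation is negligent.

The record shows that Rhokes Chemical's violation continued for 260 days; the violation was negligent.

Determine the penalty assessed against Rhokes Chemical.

First 199 days: 199 × €13,240 = €2,634,760
Remaining days: (260 − 199) × €25,560 = €1,559,160
Per-day component: €2,634,760 + €1,559,160 = €4,193,920
Base plus per-day: €187,450 + €4,193,920 = €4,381,370
Enhancement: 50% of €4,381,370 = €2,190,685
Enhanced fine: €4,381,370 + €2,190,685 = €6,572,055

€6,572,055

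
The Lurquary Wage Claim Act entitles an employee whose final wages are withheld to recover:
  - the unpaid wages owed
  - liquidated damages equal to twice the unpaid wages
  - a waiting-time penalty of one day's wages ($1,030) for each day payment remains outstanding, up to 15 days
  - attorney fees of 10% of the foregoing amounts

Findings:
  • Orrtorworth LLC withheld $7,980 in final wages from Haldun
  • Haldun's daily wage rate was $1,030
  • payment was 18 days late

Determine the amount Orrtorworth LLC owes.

$43,329

Doubled: 2 × $7,980 = $15,960
Penalty days: min(18, 15) = 15
Waiting-time penalty: 15 × $1,030 = $15,450
Subtotal: $7,980 + $15,960 + $15,450 = $39,390
Attorney fees: 10% of $39,390 = $3,939
Total award: $39,390 + $3,939 = $43,329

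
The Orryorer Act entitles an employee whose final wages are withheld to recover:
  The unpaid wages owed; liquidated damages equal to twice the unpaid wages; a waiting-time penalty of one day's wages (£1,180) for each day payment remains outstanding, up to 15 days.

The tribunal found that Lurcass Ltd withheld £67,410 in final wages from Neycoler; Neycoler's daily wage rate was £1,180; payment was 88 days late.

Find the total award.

£219,930

Doubled: 2 × £67,410 = £134,820
Penalty days: min(88, 15) = 15
Waiting-time penalty: 15 × £1,180 = £17,700
Total award: £67,410 + £134,820 + £17,700 = £219,930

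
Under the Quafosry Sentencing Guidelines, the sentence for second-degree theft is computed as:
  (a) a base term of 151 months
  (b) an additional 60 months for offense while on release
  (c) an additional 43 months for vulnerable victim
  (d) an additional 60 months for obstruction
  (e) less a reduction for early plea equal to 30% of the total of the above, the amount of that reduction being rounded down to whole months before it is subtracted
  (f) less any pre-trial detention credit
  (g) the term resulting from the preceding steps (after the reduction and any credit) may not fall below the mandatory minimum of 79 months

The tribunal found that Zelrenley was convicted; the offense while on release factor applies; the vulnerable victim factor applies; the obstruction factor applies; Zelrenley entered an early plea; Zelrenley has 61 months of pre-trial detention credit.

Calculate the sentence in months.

Sentence: 159 months

Offense while on release enhancement: +60 months
Vulnerable victim enhancement: +43 months
Obstruction enhancement: +60 months
Adjusted term: 151 months + 60 months + 43 months + 60 months = 314 months
Early plea reduction: 30% of 314 months = 94 months (rounded down)
After reduction: 314 − 94 = 220 months
Less pre-trial detention credit: 220 months − 61 months = 159 months
Minimum 79 months: 159 months meets the minimum, no increase.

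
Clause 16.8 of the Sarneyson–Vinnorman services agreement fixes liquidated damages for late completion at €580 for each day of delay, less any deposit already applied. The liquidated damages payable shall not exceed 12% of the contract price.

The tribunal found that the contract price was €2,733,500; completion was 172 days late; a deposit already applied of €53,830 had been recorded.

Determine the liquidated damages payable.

Per-day damages: 172 × €580 = €99,760
Less deposit already applied: €99,760 − €53,830 = €45,930
Cap: 12% of €2,733,500 = €328,020
Cap at €328,020: €45,930 is within the cap, no reduction.

€45,930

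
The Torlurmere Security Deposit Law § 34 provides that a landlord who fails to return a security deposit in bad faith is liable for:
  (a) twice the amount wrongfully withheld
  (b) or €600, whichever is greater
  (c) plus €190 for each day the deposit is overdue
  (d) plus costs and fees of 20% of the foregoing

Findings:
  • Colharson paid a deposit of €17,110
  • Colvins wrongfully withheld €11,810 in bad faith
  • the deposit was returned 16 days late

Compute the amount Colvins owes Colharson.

Recovery: €31,992

Doubled: 2 × €11,810 = €23,620
Minimum €600: €23,620 meets the minimum, no increase.
Late-return penalty: 16 × €190 = €3,040
Damages plus late penalty: €23,620 + €3,040 = €26,660
Costs and fees: 20% of €26,660 = €5,332
Total recovery: €26,660 + €5,332 = €31,992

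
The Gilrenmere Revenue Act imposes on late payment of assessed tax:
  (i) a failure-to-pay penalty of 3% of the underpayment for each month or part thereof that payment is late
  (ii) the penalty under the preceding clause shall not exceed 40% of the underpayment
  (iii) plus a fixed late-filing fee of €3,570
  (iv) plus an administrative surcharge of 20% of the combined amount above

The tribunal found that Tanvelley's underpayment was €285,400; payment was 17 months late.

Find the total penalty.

€141,276

Accrued rate: 3% × 17 = 51%, capped at 40% → 40%
Failure-to-pay penalty: 40% of €285,400 = €114,160
Penalty before surcharge: €114,160 + €3,570 = €117,730
Administrative surcharge: 20% of €117,730 = €23,546
Total penalty: €117,730 + €23,546 = €141,276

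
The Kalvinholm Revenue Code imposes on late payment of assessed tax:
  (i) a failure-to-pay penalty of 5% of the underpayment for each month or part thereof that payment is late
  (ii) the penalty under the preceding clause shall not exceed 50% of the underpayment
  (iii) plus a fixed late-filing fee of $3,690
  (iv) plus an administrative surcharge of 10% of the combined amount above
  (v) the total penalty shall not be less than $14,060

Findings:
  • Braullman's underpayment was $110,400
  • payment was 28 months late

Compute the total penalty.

$64,779

Accrued rate: 5% × 28 = 140%, capped at 50% → 50%
Failure-to-pay penalty: 50% of $110,400 = $55,200
Penalty before surcharge: $55,200 + $3,690 = $58,890
Administrative surcharge: 10% of $58,890 = $5,889
Total penalty: $58,890 + $5,889 = $64,779
Minimum $14,060: $64,779 meets the minimum, no increase.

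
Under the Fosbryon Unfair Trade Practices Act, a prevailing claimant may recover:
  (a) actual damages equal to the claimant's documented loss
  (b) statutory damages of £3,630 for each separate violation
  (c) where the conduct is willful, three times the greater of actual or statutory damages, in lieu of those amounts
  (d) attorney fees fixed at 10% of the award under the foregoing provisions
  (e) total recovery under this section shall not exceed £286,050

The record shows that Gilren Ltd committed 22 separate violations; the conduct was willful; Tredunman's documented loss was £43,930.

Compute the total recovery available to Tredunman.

Statutory damages: 22 × £3,630 = £79,860
Greater of actual damages (£43,930) or statutory damages (£79,860): £79,860
Trebled: 3 × £79,860 = £239,580
Attorney fees: 10% of £239,580 = £23,958
Total before cap: £239,580 + £23,958 = £263,538
Cap at £286,050: £263,538 is within the cap, no reduction.

£263,538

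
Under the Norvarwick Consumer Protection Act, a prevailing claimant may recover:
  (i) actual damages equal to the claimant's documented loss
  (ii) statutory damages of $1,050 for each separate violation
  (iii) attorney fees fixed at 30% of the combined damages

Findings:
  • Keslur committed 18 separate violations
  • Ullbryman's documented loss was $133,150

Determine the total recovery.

Statutory damages: 18 × $1,050 = $18,900
Combined damages: $133,150 + $18,900 = $152,050
Attorney fees: 30% of $152,050 = $45,615
Total recovery: $152,050 + $45,615 = $197,665

$197,665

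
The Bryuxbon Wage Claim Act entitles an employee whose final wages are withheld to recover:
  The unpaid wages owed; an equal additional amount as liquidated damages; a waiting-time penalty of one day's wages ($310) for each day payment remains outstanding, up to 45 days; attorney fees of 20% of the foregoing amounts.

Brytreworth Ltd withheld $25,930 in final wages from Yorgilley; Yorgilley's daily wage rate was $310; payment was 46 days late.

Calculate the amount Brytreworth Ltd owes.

$78,972

Liquidated damages (equal amount): $25,930
Penalty days: min(46, 45) = 45
Waiting-time penalty: 45 × $310 = $13,950
Subtotal: $25,930 + $25,930 + $13,950 = $65,810
Attorney fees: 20% of $65,810 = $13,162
Total award: $65,810 + $13,162 = $78,972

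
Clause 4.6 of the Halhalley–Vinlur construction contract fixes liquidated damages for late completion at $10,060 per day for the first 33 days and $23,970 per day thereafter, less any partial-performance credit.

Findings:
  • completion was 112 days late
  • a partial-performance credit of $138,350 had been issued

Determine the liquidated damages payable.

$2,087,260

First 33 days: 33 × $10,060 = $331,980
Remaining days: (112 − 33) × $23,970 = $1,893,630
Accrued per-day damages: $331,980 + $1,893,630 = $2,225,610
Less partial-performance credit: $2,225,610 − $138,350 = $2,087,260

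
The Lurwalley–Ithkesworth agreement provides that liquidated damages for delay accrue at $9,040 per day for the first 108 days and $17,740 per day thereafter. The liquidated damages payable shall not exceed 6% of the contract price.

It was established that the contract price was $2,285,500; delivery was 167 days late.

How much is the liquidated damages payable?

First 108 days: 108 × $9,040 = $976,320
Remaining days: (167 − 108) × $17,740 = $1,046,660
Accrued per-day damages: $976,320 + $1,046,660 = $2,022,980
Cap: 6% of $2,285,500 = $137,130
Cap at $137,130: $2,022,980 exceeds the cap → $137,130

$137,130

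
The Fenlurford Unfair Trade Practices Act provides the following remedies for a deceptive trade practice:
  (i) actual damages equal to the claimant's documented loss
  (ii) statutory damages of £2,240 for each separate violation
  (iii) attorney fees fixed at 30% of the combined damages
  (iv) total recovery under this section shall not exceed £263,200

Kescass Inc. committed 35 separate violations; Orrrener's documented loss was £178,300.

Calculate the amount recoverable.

£263,200

Statutory damages: 35 × £2,240 = £78,400
Combined damages: £178,300 + £78,400 = £256,700
Attorney fees: 30% of £256,700 = £77,010
Total before cap: £256,700 + £77,010 = £333,710
Cap at £263,200: £333,710 exceeds the cap → £263,200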